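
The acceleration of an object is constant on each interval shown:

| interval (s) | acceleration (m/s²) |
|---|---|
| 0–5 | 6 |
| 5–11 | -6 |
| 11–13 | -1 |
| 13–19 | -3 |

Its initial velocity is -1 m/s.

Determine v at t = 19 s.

Δv equals the area under the a-t graph; then v = v₀ + Δv.
0–5 s: 6 × 5 = 30 m/s
5–11 s: -6 × 6 = -36 m/s
11–13 s: -1 × 2 = -2 m/s
13–19 s: -3 × 6 = -18 m/s
Δv = -26 m/s, so v(19) = -1 + (-26) = -27 m/s.

-27 m/s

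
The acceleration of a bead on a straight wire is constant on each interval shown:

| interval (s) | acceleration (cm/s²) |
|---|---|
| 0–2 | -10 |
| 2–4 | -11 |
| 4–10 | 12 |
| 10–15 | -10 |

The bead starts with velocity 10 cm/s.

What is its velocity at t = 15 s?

-10 cm/s

Δv equals the area under the a-t graph; then v = v₀ + Δv.
0–2 s: -10 × 2 = -20 cm/s
2–4 s: -11 × 2 = -22 cm/s
4–10 s: 12 × 6 = 72 cm/s
10–15 s: -10 × 5 = -50 cm/s
Δv = -20 cm/s, so v(15) = 10 + (-20) = -10 cm/s.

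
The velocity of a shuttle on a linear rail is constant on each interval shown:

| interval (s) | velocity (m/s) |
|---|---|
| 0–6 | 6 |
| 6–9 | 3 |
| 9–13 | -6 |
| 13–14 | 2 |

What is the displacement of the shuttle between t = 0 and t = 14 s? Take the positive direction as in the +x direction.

23 m

Displacement is the signed area under the v-t curve.
0–6 s: 6 × 6 = 36 m
6–9 s: 3 × 3 = 9 m
9–13 s: -6 × 4 = -24 m
13–14 s: 2 × 1 = 2 m
Net displacement = 23 m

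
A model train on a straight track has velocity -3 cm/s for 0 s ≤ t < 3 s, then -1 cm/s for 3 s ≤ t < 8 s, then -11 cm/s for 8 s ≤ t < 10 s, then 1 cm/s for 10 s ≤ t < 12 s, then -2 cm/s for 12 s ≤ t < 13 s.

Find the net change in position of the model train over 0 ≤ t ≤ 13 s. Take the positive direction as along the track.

Net displacement equals the area under the velocity-time graph (areas below the axis count negative).
0–3 s: -3 × 3 = -9 cm
3–8 s: -1 × 5 = -5 cm
8–10 s: -11 × 2 = -22 cm
10–12 s: 1 × 2 = 2 cm
12–13 s: -2 × 1 = -2 cm
Net displacement = -36 cm

-36 cm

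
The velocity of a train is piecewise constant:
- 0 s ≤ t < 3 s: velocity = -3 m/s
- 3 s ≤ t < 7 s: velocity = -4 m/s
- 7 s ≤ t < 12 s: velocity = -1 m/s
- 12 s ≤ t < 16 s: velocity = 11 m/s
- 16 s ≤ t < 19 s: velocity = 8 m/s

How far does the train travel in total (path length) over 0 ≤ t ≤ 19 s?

98 m

Distance (not displacement) is the total path length: add the absolute areas under v-t.
0–3 s: |-3| × 3 = 9 m
3–7 s: |-4| × 4 = 16 m
7–12 s: |-1| × 5 = 5 m
12–16 s: |11| × 4 = 44 m
16–19 s: |8| × 3 = 24 m
Total distance = 98 m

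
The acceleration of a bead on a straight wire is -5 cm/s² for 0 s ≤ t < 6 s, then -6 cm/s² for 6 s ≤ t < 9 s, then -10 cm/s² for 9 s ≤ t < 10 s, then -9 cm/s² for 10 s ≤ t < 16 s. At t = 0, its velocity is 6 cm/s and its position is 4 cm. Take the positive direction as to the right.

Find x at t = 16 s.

-670 cm

On each constant-a segment, Δv = aΔt and Δx = v₀Δt + ½aΔt²; chain segment to segment.
0–6 s: v starts 6 cm/s; Δx = 6·6 + ½·-5·6² = -54 cm; v ends -24 cm/s.
6–9 s: v starts -24 cm/s; Δx = -24·3 + ½·-6·3² = -99 cm; v ends -42 cm/s.
9–10 s: v starts -42 cm/s; Δx = -42·1 + ½·-10·1² = -47 cm; v ends -52 cm/s.
10–16 s: v starts -52 cm/s; Δx = -52·6 + ½·-9·6² = -474 cm; v ends -106 cm/s.
x(16) = 4 + Σ Δx = -670 cm.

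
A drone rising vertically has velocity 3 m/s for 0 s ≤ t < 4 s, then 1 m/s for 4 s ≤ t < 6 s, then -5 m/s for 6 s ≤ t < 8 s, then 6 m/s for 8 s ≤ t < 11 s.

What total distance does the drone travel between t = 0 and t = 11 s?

Total distance travelled is ∫|v| dt — sum the magnitudes of each area piece.
0–4 s: |3| × 4 = 12 m
4–6 s: |1| × 2 = 2 m
6–8 s: |-5| × 2 = 10 m
8–11 s: |6| × 3 = 18 m
Total distance = 42 m

42 m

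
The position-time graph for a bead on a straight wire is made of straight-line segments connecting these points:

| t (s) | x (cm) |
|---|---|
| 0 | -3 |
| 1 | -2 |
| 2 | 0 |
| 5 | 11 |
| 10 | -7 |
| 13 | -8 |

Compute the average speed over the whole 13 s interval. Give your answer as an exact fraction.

Average speed = (total path length)/(elapsed time); on a piecewise-linear x-t graph the path length is Σ|Δx|.
0–1 s: |Δx| = |-2 − -3| = 1 cm
1–2 s: |Δx| = |0 − -2| = 2 cm
2–5 s: |Δx| = |11 − 0| = 11 cm
5–10 s: |Δx| = |-7 − 11| = 18 cm
10–13 s: |Δx| = |-8 − -7| = 1 cm
Total path = 33 cm; average speed = 33/13 = 33/13 cm/s.

33/13 cm/s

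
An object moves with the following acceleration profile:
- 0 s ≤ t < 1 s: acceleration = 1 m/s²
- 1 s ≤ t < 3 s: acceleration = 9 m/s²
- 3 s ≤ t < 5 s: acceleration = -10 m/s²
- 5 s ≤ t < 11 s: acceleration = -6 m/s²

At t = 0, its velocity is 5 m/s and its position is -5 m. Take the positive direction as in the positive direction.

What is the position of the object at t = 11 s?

-25.5 m

On each constant-a segment, Δv = aΔt and Δx = v₀Δt + ½aΔt²; chain segment to segment.
0–1 s: v starts 5 m/s; Δx = 5·1 + ½·1·1² = 5.5 m; v ends 6 m/s.
1–3 s: v starts 6 m/s; Δx = 6·2 + ½·9·2² = 30 m; v ends 24 m/s.
3–5 s: v starts 24 m/s; Δx = 24·2 + ½·-10·2² = 28 m; v ends 4 m/s.
5–11 s: v starts 4 m/s; Δx = 4·6 + ½·-6·6² = -84 m; v ends -32 m/s.
x(11) = -5 + Σ Δx = -25.5 m.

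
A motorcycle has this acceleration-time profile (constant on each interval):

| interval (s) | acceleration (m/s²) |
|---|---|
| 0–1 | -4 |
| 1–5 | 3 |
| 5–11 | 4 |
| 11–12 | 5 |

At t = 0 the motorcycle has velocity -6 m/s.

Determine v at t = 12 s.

31 m/s

Δv equals the area under the a-t graph; then v = v₀ + Δv.
0–1 s: -4 × 1 = -4 m/s
1–5 s: 3 × 4 = 12 m/s
5–11 s: 4 × 6 = 24 m/s
11–12 s: 5 × 1 = 5 m/s
Δv = 37 m/s, so v(12) = -6 + (37) = 31 m/s.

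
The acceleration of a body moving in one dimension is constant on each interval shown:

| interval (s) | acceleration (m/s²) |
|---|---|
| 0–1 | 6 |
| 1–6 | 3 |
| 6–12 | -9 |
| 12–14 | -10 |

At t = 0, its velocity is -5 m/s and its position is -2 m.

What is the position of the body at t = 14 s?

-123.5 m

On each constant-a segment, Δv = aΔt and Δx = v₀Δt + ½aΔt²; chain segment to segment.
0–1 s: v starts -5 m/s; Δx = -5·1 + ½·6·1² = -2 m; v ends 1 m/s.
1–6 s: v starts 1 m/s; Δx = 1·5 + ½·3·5² = 42.5 m; v ends 16 m/s.
6–12 s: v starts 16 m/s; Δx = 16·6 + ½·-9·6² = -66 m; v ends -38 m/s.
12–14 s: v starts -38 m/s; Δx = -38·2 + ½·-10·2² = -96 m; v ends -58 m/s.
x(14) = -2 + Σ Δx = -123.5 m.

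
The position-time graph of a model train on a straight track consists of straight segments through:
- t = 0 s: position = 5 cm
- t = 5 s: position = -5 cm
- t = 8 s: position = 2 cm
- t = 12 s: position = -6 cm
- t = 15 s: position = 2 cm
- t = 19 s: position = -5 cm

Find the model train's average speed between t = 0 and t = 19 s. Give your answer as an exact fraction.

40/19 cm/s

Average speed = (total path length)/(elapsed time); on a piecewise-linear x-t graph the path length is Σ|Δx|.
0–5 s: |Δx| = |-5 − 5| = 10 cm
5–8 s: |Δx| = |2 − -5| = 7 cm
8–12 s: |Δx| = |-6 − 2| = 8 cm
12–15 s: |Δx| = |2 − -6| = 8 cm
15–19 s: |Δx| = |-5 − 2| = 7 cm
Total path = 40 cm; average speed = 40/19 = 40/19 cm/s.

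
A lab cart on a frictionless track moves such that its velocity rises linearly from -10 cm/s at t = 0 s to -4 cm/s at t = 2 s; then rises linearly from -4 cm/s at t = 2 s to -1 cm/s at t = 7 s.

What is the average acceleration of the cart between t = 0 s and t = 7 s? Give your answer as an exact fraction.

9/7 cm/s²

Average acceleration = Δv/Δt = (-1 − -10)/(7 − 0) = 9/7 cm/s².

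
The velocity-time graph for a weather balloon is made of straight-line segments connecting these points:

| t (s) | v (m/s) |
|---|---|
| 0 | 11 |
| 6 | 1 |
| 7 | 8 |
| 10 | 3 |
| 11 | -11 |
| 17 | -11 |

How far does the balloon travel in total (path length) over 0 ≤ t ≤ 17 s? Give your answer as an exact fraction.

Distance (not displacement) is the total path length: add the absolute areas under v-t.
0–6 s: |½(11 + 1)(6)| = 36 m
6–7 s: |½(1 + 8)(1)| = 4.5 m
7–10 s: |½(8 + 3)(3)| = 16.5 m
10–11 s: v = 0 at t = 143/14 s; triangle areas 9/28 + 121/28 = 65/14 m
11–17 s: |-11| × 6 = 66 m
Total distance = 1787/14 m

1787/14 m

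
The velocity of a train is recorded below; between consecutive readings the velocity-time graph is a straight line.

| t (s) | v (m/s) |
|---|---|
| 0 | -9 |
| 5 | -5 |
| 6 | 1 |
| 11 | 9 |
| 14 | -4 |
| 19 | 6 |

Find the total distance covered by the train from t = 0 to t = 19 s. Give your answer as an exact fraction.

3368/39 m

Total distance travelled is ∫|v| dt — sum the magnitudes of each area piece.
0–5 s: |½(-9 + -5)(5)| = 35 m
5–6 s: v = 0 at t = 35/6 s; triangle areas 25/12 + 1/12 = 13/6 m
6–11 s: |½(1 + 9)(5)| = 25 m
11–14 s: v = 0 at t = 170/13 s; triangle areas 243/26 + 24/13 = 291/26 m
14–19 s: v = 0 at t = 16 s; triangle areas 4 + 9 = 13 m
Total distance = 3368/39 m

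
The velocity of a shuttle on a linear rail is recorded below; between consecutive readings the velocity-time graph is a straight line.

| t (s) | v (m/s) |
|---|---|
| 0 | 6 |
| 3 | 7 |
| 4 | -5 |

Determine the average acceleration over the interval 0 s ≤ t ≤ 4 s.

Average acceleration = Δv/Δt = (-5 − 6)/(4 − 0) = -2.75 m/s².

-2.75 m/s²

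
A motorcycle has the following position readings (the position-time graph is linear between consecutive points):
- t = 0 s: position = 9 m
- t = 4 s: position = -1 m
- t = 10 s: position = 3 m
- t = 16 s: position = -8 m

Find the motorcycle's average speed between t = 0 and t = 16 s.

1.5625 m/s

Average speed = (total path length)/(elapsed time); on a piecewise-linear x-t graph the path length is Σ|Δx|.
0–4 s: |Δx| = |-1 − 9| = 10 m
4–10 s: |Δx| = |3 − -1| = 4 m
10–16 s: |Δx| = |-8 − 3| = 11 m
Total path = 25 m; average speed = 25/16 = 1.5625 m/s.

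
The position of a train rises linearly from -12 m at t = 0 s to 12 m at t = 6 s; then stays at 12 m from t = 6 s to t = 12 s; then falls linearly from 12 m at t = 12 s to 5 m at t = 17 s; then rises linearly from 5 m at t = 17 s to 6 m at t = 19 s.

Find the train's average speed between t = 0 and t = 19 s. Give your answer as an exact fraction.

32/19 m/s

Average speed = (total path length)/(elapsed time); on a piecewise-linear x-t graph the path length is Σ|Δx|.
0–6 s: |Δx| = |12 − -12| = 24 m
6–12 s: |Δx| = |12 − 12| = 0 m
12–17 s: |Δx| = |5 − 12| = 7 m
17–19 s: |Δx| = |6 − 5| = 1 m
Total path = 32 m; average speed = 32/19 = 32/19 m/s.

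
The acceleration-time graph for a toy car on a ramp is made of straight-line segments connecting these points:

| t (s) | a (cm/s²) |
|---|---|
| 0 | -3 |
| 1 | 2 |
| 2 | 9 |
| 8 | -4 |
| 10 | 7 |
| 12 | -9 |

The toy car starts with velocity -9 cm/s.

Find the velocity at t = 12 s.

12 cm/s

Δv equals the area under the a-t graph; then v = v₀ + Δv.
0–1 s: ½(-3 + 2)(1) = -0.5 cm/s
1–2 s: ½(2 + 9)(1) = 5.5 cm/s
2–8 s: ½(9 + -4)(6) = 15 cm/s
8–10 s: ½(-4 + 7)(2) = 3 cm/s
10–12 s: ½(7 + -9)(2) = -2 cm/s
Δv = 21 cm/s, so v(12) = -9 + (21) = 12 cm/s.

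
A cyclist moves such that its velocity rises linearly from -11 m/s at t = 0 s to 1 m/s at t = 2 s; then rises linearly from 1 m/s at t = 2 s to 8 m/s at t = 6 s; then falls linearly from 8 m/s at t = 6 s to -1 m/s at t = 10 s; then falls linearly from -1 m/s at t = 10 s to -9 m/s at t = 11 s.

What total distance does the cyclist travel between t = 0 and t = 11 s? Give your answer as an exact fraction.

857/18 m

Total distance travelled is ∫|v| dt — sum the magnitudes of each area piece.
0–2 s: v = 0 at t = 11/6 s; triangle areas 121/12 + 1/12 = 61/6 m
2–6 s: |½(1 + 8)(4)| = 18 m
6–10 s: v = 0 at t = 86/9 s; triangle areas 128/9 + 2/9 = 130/9 m
10–11 s: |½(-1 + -9)(1)| = 5 m
Total distance = 857/18 m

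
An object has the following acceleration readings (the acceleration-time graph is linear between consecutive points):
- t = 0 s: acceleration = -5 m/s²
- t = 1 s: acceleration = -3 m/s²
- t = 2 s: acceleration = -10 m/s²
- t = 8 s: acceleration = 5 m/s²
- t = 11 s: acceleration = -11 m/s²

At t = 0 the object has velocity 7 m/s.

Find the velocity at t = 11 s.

Δv equals the area under the a-t graph; then v = v₀ + Δv.
0–1 s: ½(-5 + -3)(1) = -4 m/s
1–2 s: ½(-3 + -10)(1) = -6.5 m/s
2–8 s: ½(-10 + 5)(6) = -15 m/s
8–11 s: ½(5 + -11)(3) = -9 m/s
Δv = -34.5 m/s, so v(11) = 7 + (-34.5) = -27.5 m/s.

-27.5 m/s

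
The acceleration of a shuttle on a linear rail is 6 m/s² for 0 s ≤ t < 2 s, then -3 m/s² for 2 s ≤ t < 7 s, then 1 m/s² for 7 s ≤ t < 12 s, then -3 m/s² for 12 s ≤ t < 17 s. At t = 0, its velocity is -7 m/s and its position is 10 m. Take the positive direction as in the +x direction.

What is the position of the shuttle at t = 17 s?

On each constant-a segment, Δv = aΔt and Δx = v₀Δt + ½aΔt²; chain segment to segment.
0–2 s: v starts -7 m/s; Δx = -7·2 + ½·6·2² = -2 m; v ends 5 m/s.
2–7 s: v starts 5 m/s; Δx = 5·5 + ½·-3·5² = -12.5 m; v ends -10 m/s.
7–12 s: v starts -10 m/s; Δx = -10·5 + ½·1·5² = -37.5 m; v ends -5 m/s.
12–17 s: v starts -5 m/s; Δx = -5·5 + ½·-3·5² = -62.5 m; v ends -20 m/s.
x(17) = 10 + Σ Δx = -104.5 m.

-104.5 m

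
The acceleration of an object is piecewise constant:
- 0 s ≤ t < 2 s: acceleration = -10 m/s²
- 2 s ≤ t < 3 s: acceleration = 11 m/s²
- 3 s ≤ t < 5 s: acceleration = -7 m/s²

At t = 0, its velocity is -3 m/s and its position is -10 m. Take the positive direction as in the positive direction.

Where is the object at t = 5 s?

On each constant-a segment, Δv = aΔt and Δx = v₀Δt + ½aΔt²; chain segment to segment.
0–2 s: v starts -3 m/s; Δx = -3·2 + ½·-10·2² = -26 m; v ends -23 m/s.
2–3 s: v starts -23 m/s; Δx = -23·1 + ½·11·1² = -17.5 m; v ends -12 m/s.
3–5 s: v starts -12 m/s; Δx = -12·2 + ½·-7·2² = -38 m; v ends -26 m/s.
x(5) = -10 + Σ Δx = -91.5 m.

-91.5 m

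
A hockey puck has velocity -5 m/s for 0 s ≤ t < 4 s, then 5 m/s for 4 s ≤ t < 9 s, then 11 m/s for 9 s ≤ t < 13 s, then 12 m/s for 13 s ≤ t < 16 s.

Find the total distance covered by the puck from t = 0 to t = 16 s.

Distance (not displacement) is the total path length: add the absolute areas under v-t.
0–4 s: |-5| × 4 = 20 m
4–9 s: |5| × 5 = 25 m
9–13 s: |11| × 4 = 44 m
13–16 s: |12| × 3 = 36 m
Total distance = 125 m

125 m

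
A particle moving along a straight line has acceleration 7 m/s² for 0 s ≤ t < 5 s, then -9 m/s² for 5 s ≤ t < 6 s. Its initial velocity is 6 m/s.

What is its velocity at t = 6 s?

32 m/s

Δv equals the area under the a-t graph; then v = v₀ + Δv.
0–5 s: 7 × 5 = 35 m/s
5–6 s: -9 × 1 = -9 m/s
Δv = 26 m/s, so v(6) = 6 + (26) = 32 m/s.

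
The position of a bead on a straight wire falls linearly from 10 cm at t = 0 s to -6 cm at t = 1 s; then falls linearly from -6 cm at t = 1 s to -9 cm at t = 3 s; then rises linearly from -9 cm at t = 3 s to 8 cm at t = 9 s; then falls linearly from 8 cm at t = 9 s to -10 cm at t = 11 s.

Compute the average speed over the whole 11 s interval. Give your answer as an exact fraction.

Average speed = (total path length)/(elapsed time); on a piecewise-linear x-t graph the path length is Σ|Δx|.
0–1 s: |Δx| = |-6 − 10| = 16 cm
1–3 s: |Δx| = |-9 − -6| = 3 cm
3–9 s: |Δx| = |8 − -9| = 17 cm
9–11 s: |Δx| = |-10 − 8| = 18 cm
Total path = 54 cm; average speed = 54/11 = 54/11 cm/s.

54/11 cm/s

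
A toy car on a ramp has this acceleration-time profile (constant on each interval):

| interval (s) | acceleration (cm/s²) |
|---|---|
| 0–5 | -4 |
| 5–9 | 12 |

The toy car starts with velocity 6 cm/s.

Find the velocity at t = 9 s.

34 cm/s

Δv equals the area under the a-t graph; then v = v₀ + Δv.
0–5 s: -4 × 5 = -20 cm/s
5–9 s: 12 × 4 = 48 cm/s
Δv = 28 cm/s, so v(9) = 6 + (28) = 34 cm/s.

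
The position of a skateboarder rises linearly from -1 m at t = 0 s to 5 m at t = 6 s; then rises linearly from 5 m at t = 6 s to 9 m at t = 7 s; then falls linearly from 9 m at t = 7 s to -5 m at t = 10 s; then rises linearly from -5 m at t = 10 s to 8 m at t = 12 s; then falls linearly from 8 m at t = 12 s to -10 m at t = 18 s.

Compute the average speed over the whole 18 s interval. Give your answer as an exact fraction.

Average speed = (total path length)/(elapsed time); on a piecewise-linear x-t graph the path length is Σ|Δx|.
0–6 s: |Δx| = |5 − -1| = 6 m
6–7 s: |Δx| = |9 − 5| = 4 m
7–10 s: |Δx| = |-5 − 9| = 14 m
10–12 s: |Δx| = |8 − -5| = 13 m
12–18 s: |Δx| = |-10 − 8| = 18 m
Total path = 55 m; average speed = 55/18 = 55/18 m/s.

55/18 m/s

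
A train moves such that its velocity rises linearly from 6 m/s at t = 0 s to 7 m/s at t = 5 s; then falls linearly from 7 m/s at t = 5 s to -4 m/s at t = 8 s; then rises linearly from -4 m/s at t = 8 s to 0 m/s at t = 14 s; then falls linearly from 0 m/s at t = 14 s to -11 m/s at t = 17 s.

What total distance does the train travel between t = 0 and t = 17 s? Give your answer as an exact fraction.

Total distance travelled is ∫|v| dt — sum the magnitudes of each area piece.
0–5 s: |½(6 + 7)(5)| = 32.5 m
5–8 s: v = 0 at t = 76/11 s; triangle areas 147/22 + 24/11 = 195/22 m
8–14 s: |½(-4 + 0)(6)| = 12 m
14–17 s: |½(0 + -11)(3)| = 16.5 m
Total distance = 1537/22 m

1537/22 m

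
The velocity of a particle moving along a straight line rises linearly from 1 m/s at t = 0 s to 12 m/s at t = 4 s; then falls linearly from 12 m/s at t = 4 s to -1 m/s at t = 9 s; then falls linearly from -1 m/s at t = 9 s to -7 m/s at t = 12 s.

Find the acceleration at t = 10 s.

Acceleration is the slope of the v-t graph on 9–12 s: (-7 − -1)/(12 − 9) = -2 m/s².

-2 m/s²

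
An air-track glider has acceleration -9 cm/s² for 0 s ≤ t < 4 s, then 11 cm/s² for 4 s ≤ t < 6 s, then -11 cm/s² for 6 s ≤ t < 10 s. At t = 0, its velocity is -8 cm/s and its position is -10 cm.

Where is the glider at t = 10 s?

-356 cm

On each constant-a segment, Δv = aΔt and Δx = v₀Δt + ½aΔt²; chain segment to segment.
0–4 s: v starts -8 cm/s; Δx = -8·4 + ½·-9·4² = -104 cm; v ends -44 cm/s.
4–6 s: v starts -44 cm/s; Δx = -44·2 + ½·11·2² = -66 cm; v ends -22 cm/s.
6–10 s: v starts -22 cm/s; Δx = -22·4 + ½·-11·4² = -176 cm; v ends -66 cm/s.
x(10) = -10 + Σ Δx = -356 cm.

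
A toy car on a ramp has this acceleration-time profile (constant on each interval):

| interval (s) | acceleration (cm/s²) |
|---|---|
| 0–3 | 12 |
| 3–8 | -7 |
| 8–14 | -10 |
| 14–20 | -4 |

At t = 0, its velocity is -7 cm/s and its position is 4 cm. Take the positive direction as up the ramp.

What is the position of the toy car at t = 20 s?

-589.5 cm

On each constant-a segment, Δv = aΔt and Δx = v₀Δt + ½aΔt²; chain segment to segment.
0–3 s: v starts -7 cm/s; Δx = -7·3 + ½·12·3² = 33 cm; v ends 29 cm/s.
3–8 s: v starts 29 cm/s; Δx = 29·5 + ½·-7·5² = 57.5 cm; v ends -6 cm/s.
8–14 s: v starts -6 cm/s; Δx = -6·6 + ½·-10·6² = -216 cm; v ends -66 cm/s.
14–20 s: v starts -66 cm/s; Δx = -66·6 + ½·-4·6² = -468 cm; v ends -90 cm/s.
x(20) = 4 + Σ Δx = -589.5 cm.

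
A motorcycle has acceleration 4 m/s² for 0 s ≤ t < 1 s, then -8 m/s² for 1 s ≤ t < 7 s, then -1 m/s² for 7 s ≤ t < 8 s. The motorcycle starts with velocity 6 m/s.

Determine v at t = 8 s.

Δv equals the area under the a-t graph; then v = v₀ + Δv.
0–1 s: 4 × 1 = 4 m/s
1–7 s: -8 × 6 = -48 m/s
7–8 s: -1 × 1 = -1 m/s
Δv = -45 m/s, so v(8) = 6 + (-45) = -39 m/s.

-39 m/s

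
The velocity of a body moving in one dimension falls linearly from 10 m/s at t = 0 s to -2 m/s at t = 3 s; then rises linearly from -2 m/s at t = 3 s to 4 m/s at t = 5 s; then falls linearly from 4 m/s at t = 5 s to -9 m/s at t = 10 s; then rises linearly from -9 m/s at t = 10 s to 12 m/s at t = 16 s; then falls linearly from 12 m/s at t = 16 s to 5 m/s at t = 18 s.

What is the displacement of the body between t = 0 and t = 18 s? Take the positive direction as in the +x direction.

Displacement is the signed area under the v-t curve.
0–3 s: ½(10 + -2)(3) = 12 m
3–5 s: ½(-2 + 4)(2) = 2 m
5–10 s: ½(4 + -9)(5) = -12.5 m
10–16 s: ½(-9 + 12)(6) = 9 m
16–18 s: ½(12 + 5)(2) = 17 m
Net displacement = 27.5 m

27.5 m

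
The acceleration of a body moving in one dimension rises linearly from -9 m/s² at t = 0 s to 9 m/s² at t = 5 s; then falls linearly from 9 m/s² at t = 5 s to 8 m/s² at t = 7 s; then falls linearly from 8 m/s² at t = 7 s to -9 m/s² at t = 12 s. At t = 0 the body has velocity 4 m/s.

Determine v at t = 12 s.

18.5 m/s

Δv equals the area under the a-t graph; then v = v₀ + Δv.
0–5 s: ½(-9 + 9)(5) = 0 m/s
5–7 s: ½(9 + 8)(2) = 17 m/s
7–12 s: ½(8 + -9)(5) = -2.5 m/s
Δv = 14.5 m/s, so v(12) = 4 + (14.5) = 18.5 m/s.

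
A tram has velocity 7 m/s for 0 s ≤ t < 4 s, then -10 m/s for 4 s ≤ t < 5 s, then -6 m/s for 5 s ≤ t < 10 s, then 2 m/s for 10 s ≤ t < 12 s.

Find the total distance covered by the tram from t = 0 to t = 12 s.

Distance (not displacement) is the total path length: add the absolute areas under v-t.
0–4 s: |7| × 4 = 28 m
4–5 s: |-10| × 1 = 10 m
5–10 s: |-6| × 5 = 30 m
10–12 s: |2| × 2 = 4 m
Total distance = 72 m

72 m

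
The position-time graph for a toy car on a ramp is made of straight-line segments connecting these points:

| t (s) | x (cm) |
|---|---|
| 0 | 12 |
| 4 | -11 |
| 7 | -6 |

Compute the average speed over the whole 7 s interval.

Average speed = (total path length)/(elapsed time); on a piecewise-linear x-t graph the path length is Σ|Δx|.
0–4 s: |Δx| = |-11 − 12| = 23 cm
4–7 s: |Δx| = |-6 − -11| = 5 cm
Total path = 28 cm; average speed = 28/7 = 4 cm/s.

4 cm/s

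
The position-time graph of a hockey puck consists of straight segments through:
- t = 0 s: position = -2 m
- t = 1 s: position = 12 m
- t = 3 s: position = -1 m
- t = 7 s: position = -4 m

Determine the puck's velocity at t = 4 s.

Velocity is the slope of the x-t graph on 3–7 s: (-4 − -1)/(7 − 3) = -0.75 m/s.

-0.75 m/s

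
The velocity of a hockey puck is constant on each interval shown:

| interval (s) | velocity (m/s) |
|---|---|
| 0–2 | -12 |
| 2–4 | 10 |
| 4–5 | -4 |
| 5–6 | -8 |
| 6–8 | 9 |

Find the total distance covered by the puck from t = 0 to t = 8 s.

74 m

Distance (not displacement) is the total path length: add the absolute areas under v-t.
0–2 s: |-12| × 2 = 24 m
2–4 s: |10| × 2 = 20 m
4–5 s: |-4| × 1 = 4 m
5–6 s: |-8| × 1 = 8 m
6–8 s: |9| × 2 = 18 m
Total distance = 74 m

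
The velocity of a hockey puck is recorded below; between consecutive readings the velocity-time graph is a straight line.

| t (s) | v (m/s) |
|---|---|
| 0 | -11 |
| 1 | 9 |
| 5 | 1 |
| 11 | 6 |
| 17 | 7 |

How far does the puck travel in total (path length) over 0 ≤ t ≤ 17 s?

85.05 m

Total distance travelled is ∫|v| dt — sum the magnitudes of each area piece.
0–1 s: v = 0 at t = 0.55 s; triangle areas 3.025 + 2.025 = 5.05 m
1–5 s: |½(9 + 1)(4)| = 20 m
5–11 s: |½(1 + 6)(6)| = 21 m
11–17 s: |½(6 + 7)(6)| = 39 m
Total distance = 85.05 m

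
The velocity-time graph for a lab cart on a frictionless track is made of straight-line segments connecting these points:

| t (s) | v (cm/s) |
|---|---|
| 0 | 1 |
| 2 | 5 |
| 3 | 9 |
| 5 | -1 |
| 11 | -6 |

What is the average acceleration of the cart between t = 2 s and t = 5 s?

Average acceleration = Δv/Δt = (-1 − 5)/(5 − 2) = -2 cm/s².

-2 cm/s²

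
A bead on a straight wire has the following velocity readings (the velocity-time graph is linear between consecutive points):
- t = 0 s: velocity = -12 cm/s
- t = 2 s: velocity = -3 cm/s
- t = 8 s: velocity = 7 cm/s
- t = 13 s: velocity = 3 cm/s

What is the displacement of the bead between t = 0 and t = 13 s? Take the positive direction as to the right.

22 cm

Net displacement equals the area under the velocity-time graph (areas below the axis count negative).
0–2 s: ½(-12 + -3)(2) = -15 cm
2–8 s: ½(-3 + 7)(6) = 12 cm
8–13 s: ½(7 + 3)(5) = 25 cm
Net displacement = 22 cm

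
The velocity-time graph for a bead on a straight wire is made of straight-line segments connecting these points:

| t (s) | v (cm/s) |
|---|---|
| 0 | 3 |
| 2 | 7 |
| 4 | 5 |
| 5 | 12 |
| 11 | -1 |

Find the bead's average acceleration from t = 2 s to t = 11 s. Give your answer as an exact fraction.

-8/9 cm/s²

Average acceleration = Δv/Δt = (-1 − 7)/(11 − 2) = -8/9 cm/s².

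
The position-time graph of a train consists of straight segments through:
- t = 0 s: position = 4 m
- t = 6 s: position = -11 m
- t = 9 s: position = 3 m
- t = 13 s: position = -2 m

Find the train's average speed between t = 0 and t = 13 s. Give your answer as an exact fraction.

34/13 m/s

Average speed = (total path length)/(elapsed time); on a piecewise-linear x-t graph the path length is Σ|Δx|.
0–6 s: |Δx| = |-11 − 4| = 15 m
6–9 s: |Δx| = |3 − -11| = 14 m
9–13 s: |Δx| = |-2 − 3| = 5 m
Total path = 34 m; average speed = 34/13 = 34/13 m/s.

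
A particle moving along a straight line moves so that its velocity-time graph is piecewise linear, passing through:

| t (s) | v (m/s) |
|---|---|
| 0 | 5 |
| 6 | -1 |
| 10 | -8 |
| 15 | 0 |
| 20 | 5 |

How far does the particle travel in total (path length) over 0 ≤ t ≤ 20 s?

63.5 m

Distance (not displacement) is the total path length: add the absolute areas under v-t.
0–6 s: v = 0 at t = 5 s; triangle areas 12.5 + 0.5 = 13 m
6–10 s: |½(-1 + -8)(4)| = 18 m
10–15 s: |½(-8 + 0)(5)| = 20 m
15–20 s: |½(0 + 5)(5)| = 12.5 m
Total distance = 63.5 m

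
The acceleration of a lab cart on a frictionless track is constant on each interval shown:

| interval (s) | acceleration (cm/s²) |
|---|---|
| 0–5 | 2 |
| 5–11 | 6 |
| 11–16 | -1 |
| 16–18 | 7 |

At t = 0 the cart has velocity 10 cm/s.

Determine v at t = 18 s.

65 cm/s

Δv equals the area under the a-t graph; then v = v₀ + Δv.
0–5 s: 2 × 5 = 10 cm/s
5–11 s: 6 × 6 = 36 cm/s
11–16 s: -1 × 5 = -5 cm/s
16–18 s: 7 × 2 = 14 cm/s
Δv = 55 cm/s, so v(18) = 10 + (55) = 65 cm/s.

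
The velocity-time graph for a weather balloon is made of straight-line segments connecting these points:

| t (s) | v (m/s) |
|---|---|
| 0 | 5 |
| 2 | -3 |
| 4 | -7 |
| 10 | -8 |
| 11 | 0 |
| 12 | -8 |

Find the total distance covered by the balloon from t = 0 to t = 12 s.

Total distance travelled is ∫|v| dt — sum the magnitudes of each area piece.
0–2 s: v = 0 at t = 1.25 s; triangle areas 3.125 + 1.125 = 4.25 m
2–4 s: |½(-3 + -7)(2)| = 10 m
4–10 s: |½(-7 + -8)(6)| = 45 m
10–11 s: |½(-8 + 0)(1)| = 4 m
11–12 s: |½(0 + -8)(1)| = 4 m
Total distance = 67.25 m

67.25 m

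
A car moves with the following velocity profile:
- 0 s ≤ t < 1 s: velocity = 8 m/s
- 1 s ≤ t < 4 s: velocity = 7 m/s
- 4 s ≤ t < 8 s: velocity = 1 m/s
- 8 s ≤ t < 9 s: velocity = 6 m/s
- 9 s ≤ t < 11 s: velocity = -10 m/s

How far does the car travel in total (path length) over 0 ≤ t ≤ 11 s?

59 m

Distance (not displacement) is the total path length: add the absolute areas under v-t.
0–1 s: |8| × 1 = 8 m
1–4 s: |7| × 3 = 21 m
4–8 s: |1| × 4 = 4 m
8–9 s: |6| × 1 = 6 m
9–11 s: |-10| × 2 = 20 m
Total distance = 59 m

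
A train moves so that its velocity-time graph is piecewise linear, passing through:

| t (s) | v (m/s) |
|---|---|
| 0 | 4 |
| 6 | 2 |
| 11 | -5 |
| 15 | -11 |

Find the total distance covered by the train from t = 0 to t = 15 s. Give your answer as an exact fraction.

Total distance travelled is ∫|v| dt — sum the magnitudes of each area piece.
0–6 s: |½(4 + 2)(6)| = 18 m
6–11 s: v = 0 at t = 52/7 s; triangle areas 10/7 + 125/14 = 145/14 m
11–15 s: |½(-5 + -11)(4)| = 32 m
Total distance = 845/14 m

845/14 m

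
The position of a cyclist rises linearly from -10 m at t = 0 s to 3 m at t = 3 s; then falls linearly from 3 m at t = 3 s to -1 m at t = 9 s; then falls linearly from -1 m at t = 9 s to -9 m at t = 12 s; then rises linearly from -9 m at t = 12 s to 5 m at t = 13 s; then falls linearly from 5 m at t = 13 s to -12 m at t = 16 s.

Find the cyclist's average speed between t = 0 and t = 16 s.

3.5 m/s

Average speed = (total path length)/(elapsed time); on a piecewise-linear x-t graph the path length is Σ|Δx|.
0–3 s: |Δx| = |3 − -10| = 13 m
3–9 s: |Δx| = |-1 − 3| = 4 m
9–12 s: |Δx| = |-9 − -1| = 8 m
12–13 s: |Δx| = |5 − -9| = 14 m
13–16 s: |Δx| = |-12 − 5| = 17 m
Total path = 56 m; average speed = 56/16 = 3.5 m/s.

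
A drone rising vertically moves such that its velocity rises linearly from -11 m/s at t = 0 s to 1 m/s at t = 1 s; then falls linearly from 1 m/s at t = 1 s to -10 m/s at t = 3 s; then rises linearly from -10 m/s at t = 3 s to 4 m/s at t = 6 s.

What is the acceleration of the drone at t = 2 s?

Acceleration is the slope of the v-t graph on 1–3 s: (-10 − 1)/(3 − 1) = -5.5 m/s².

-5.5 m/s²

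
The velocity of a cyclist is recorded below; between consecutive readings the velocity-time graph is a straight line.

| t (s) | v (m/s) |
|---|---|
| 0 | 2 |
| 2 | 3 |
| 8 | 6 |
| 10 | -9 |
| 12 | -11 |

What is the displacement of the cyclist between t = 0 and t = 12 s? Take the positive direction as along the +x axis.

9 m

Displacement is the signed area under the v-t curve.
0–2 s: ½(2 + 3)(2) = 5 m
2–8 s: ½(3 + 6)(6) = 27 m
8–10 s: ½(6 + -9)(2) = -3 m
10–12 s: ½(-9 + -11)(2) = -20 m
Net displacement = 9 m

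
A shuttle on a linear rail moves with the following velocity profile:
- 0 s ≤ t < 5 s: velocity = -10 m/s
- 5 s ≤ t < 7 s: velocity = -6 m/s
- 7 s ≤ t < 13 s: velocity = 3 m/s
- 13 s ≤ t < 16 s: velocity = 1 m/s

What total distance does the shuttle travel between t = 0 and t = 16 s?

83 m

Distance (not displacement) is the total path length: add the absolute areas under v-t.
0–5 s: |-10| × 5 = 50 m
5–7 s: |-6| × 2 = 12 m
7–13 s: |3| × 6 = 18 m
13–16 s: |1| × 3 = 3 m
Total distance = 83 m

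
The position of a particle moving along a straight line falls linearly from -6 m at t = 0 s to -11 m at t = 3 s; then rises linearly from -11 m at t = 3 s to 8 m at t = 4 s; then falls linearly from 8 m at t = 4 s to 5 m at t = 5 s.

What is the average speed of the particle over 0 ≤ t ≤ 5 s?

Average speed = (total path length)/(elapsed time); on a piecewise-linear x-t graph the path length is Σ|Δx|.
0–3 s: |Δx| = |-11 − -6| = 5 m
3–4 s: |Δx| = |8 − -11| = 19 m
4–5 s: |Δx| = |5 − 8| = 3 m
Total path = 27 m; average speed = 27/5 = 5.4 m/s.

5.4 m/s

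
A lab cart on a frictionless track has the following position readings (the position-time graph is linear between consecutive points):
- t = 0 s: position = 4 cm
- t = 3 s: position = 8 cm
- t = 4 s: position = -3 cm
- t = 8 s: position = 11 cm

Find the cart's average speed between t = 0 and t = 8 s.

Average speed = (total path length)/(elapsed time); on a piecewise-linear x-t graph the path length is Σ|Δx|.
0–3 s: |Δx| = |8 − 4| = 4 cm
3–4 s: |Δx| = |-3 − 8| = 11 cm
4–8 s: |Δx| = |11 − -3| = 14 cm
Total path = 29 cm; average speed = 29/8 = 3.625 cm/s.

3.625 cm/s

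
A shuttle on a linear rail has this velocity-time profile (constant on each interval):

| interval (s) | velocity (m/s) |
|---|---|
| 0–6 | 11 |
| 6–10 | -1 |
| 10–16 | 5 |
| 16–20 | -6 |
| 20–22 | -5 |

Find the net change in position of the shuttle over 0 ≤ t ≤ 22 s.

58 m

Net displacement equals the area under the velocity-time graph (areas below the axis count negative).
0–6 s: 11 × 6 = 66 m
6–10 s: -1 × 4 = -4 m
10–16 s: 5 × 6 = 30 m
16–20 s: -6 × 4 = -24 m
20–22 s: -5 × 2 = -10 m
Net displacement = 58 m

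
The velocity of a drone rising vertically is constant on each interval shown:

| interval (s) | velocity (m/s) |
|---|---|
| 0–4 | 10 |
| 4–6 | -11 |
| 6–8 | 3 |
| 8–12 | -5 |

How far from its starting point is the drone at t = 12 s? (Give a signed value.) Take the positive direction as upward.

Net displacement equals the area under the velocity-time graph (areas below the axis count negative).
0–4 s: 10 × 4 = 40 m
4–6 s: -11 × 2 = -22 m
6–8 s: 3 × 2 = 6 m
8–12 s: -5 × 4 = -20 m
Net displacement = 4 m

4 m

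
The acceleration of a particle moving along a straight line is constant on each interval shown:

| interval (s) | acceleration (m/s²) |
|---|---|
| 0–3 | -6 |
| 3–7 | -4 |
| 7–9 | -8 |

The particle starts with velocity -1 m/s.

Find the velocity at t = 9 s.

Δv equals the area under the a-t graph; then v = v₀ + Δv.
0–3 s: -6 × 3 = -18 m/s
3–7 s: -4 × 4 = -16 m/s
7–9 s: -8 × 2 = -16 m/s
Δv = -50 m/s, so v(9) = -1 + (-50) = -51 m/s.

-51 m/s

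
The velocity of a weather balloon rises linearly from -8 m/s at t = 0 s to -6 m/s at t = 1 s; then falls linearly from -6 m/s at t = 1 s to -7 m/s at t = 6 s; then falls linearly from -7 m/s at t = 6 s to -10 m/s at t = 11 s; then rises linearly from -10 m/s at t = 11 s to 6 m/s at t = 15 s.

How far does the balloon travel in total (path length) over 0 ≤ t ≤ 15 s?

Distance (not displacement) is the total path length: add the absolute areas under v-t.
0–1 s: |½(-8 + -6)(1)| = 7 m
1–6 s: |½(-6 + -7)(5)| = 32.5 m
6–11 s: |½(-7 + -10)(5)| = 42.5 m
11–15 s: v = 0 at t = 13.5 s; triangle areas 12.5 + 4.5 = 17 m
Total distance = 99 m

99 m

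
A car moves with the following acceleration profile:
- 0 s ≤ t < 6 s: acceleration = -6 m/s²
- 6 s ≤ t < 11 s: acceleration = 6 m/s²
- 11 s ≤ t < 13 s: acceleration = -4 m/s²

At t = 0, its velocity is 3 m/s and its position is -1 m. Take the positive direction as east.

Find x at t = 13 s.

-195 m

On each constant-a segment, Δv = aΔt and Δx = v₀Δt + ½aΔt²; chain segment to segment.
0–6 s: v starts 3 m/s; Δx = 3·6 + ½·-6·6² = -90 m; v ends -33 m/s.
6–11 s: v starts -33 m/s; Δx = -33·5 + ½·6·5² = -90 m; v ends -3 m/s.
11–13 s: v starts -3 m/s; Δx = -3·2 + ½·-4·2² = -14 m; v ends -11 m/s.
x(13) = -1 + Σ Δx = -195 m.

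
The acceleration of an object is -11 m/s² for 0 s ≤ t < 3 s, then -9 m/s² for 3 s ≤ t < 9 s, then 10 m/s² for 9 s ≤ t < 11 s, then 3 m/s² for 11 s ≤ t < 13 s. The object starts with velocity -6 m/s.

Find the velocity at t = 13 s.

Δv equals the area under the a-t graph; then v = v₀ + Δv.
0–3 s: -11 × 3 = -33 m/s
3–9 s: -9 × 6 = -54 m/s
9–11 s: 10 × 2 = 20 m/s
11–13 s: 3 × 2 = 6 m/s
Δv = -61 m/s, so v(13) = -6 + (-61) = -67 m/s.

-67 m/s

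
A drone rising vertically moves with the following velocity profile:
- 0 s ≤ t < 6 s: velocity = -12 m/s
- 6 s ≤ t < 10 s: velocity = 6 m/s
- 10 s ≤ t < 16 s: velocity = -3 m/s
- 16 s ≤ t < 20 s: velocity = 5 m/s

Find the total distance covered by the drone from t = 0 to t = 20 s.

134 m

Total distance travelled is ∫|v| dt — sum the magnitudes of each area piece.
0–6 s: |-12| × 6 = 72 m
6–10 s: |6| × 4 = 24 m
10–16 s: |-3| × 6 = 18 m
16–20 s: |5| × 4 = 20 m
Total distance = 134 m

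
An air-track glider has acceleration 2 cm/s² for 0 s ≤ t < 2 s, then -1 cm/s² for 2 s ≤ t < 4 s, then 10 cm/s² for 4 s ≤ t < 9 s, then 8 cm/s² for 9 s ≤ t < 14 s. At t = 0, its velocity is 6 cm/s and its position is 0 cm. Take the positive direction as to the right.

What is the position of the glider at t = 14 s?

On each constant-a segment, Δv = aΔt and Δx = v₀Δt + ½aΔt²; chain segment to segment.
0–2 s: v starts 6 cm/s; Δx = 6·2 + ½·2·2² = 16 cm; v ends 10 cm/s.
2–4 s: v starts 10 cm/s; Δx = 10·2 + ½·-1·2² = 18 cm; v ends 8 cm/s.
4–9 s: v starts 8 cm/s; Δx = 8·5 + ½·10·5² = 165 cm; v ends 58 cm/s.
9–14 s: v starts 58 cm/s; Δx = 58·5 + ½·8·5² = 390 cm; v ends 98 cm/s.
x(14) = 0 + Σ Δx = 589 cm.

589 cm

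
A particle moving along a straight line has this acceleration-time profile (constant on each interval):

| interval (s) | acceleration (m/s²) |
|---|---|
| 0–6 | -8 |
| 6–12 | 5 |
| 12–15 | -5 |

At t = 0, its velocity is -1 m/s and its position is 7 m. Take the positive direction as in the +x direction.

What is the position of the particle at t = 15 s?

-426.5 m

On each constant-a segment, Δv = aΔt and Δx = v₀Δt + ½aΔt²; chain segment to segment.
0–6 s: v starts -1 m/s; Δx = -1·6 + ½·-8·6² = -150 m; v ends -49 m/s.
6–12 s: v starts -49 m/s; Δx = -49·6 + ½·5·6² = -204 m; v ends -19 m/s.
12–15 s: v starts -19 m/s; Δx = -19·3 + ½·-5·3² = -79.5 m; v ends -34 m/s.
x(15) = 7 + Σ Δx = -426.5 m.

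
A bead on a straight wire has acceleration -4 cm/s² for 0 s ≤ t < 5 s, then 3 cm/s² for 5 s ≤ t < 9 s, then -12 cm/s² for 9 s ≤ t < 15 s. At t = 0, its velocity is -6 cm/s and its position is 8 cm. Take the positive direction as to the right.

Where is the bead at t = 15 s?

On each constant-a segment, Δv = aΔt and Δx = v₀Δt + ½aΔt²; chain segment to segment.
0–5 s: v starts -6 cm/s; Δx = -6·5 + ½·-4·5² = -80 cm; v ends -26 cm/s.
5–9 s: v starts -26 cm/s; Δx = -26·4 + ½·3·4² = -80 cm; v ends -14 cm/s.
9–15 s: v starts -14 cm/s; Δx = -14·6 + ½·-12·6² = -300 cm; v ends -86 cm/s.
x(15) = 8 + Σ Δx = -452 cm.

-452 cm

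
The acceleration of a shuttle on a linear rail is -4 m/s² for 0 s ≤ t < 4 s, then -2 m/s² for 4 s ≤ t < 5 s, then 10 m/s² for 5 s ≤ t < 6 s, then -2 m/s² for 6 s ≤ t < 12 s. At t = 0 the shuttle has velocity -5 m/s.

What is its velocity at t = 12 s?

-25 m/s

Δv equals the area under the a-t graph; then v = v₀ + Δv.
0–4 s: -4 × 4 = -16 m/s
4–5 s: -2 × 1 = -2 m/s
5–6 s: 10 × 1 = 10 m/s
6–12 s: -2 × 6 = -12 m/s
Δv = -20 m/s, so v(12) = -5 + (-20) = -25 m/s.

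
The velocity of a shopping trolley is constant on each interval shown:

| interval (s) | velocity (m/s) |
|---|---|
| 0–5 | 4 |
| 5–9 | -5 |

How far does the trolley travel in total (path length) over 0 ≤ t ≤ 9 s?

Total distance travelled is ∫|v| dt — sum the magnitudes of each area piece.
0–5 s: |4| × 5 = 20 m
5–9 s: |-5| × 4 = 20 m
Total distance = 40 m

40 m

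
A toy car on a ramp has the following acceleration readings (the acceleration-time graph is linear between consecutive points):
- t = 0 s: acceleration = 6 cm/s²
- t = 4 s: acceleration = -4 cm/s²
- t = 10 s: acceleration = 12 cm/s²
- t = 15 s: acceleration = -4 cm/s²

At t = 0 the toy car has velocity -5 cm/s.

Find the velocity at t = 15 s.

Δv equals the area under the a-t graph; then v = v₀ + Δv.
0–4 s: ½(6 + -4)(4) = 4 cm/s
4–10 s: ½(-4 + 12)(6) = 24 cm/s
10–15 s: ½(12 + -4)(5) = 20 cm/s
Δv = 48 cm/s, so v(15) = -5 + (48) = 43 cm/s.

43 cm/s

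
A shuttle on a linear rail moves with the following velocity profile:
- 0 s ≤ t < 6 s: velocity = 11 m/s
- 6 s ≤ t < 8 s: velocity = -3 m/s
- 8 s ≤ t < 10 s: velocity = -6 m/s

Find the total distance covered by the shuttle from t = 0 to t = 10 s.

Distance (not displacement) is the total path length: add the absolute areas under v-t.
0–6 s: |11| × 6 = 66 m
6–8 s: |-3| × 2 = 6 m
8–10 s: |-6| × 2 = 12 m
Total distance = 84 m

84 m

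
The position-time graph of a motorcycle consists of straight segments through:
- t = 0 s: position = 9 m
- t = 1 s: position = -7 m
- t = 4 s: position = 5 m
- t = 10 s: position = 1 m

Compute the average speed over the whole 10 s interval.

Average speed = (total path length)/(elapsed time); on a piecewise-linear x-t graph the path length is Σ|Δx|.
0–1 s: |Δx| = |-7 − 9| = 16 m
1–4 s: |Δx| = |5 − -7| = 12 m
4–10 s: |Δx| = |1 − 5| = 4 m
Total path = 32 m; average speed = 32/10 = 3.2 m/s.

3.2 m/s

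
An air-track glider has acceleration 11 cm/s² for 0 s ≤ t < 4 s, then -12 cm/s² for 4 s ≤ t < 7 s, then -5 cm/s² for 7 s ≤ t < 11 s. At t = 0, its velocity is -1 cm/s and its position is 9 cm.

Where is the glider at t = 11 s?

156 cm

On each constant-a segment, Δv = aΔt and Δx = v₀Δt + ½aΔt²; chain segment to segment.
0–4 s: v starts -1 cm/s; Δx = -1·4 + ½·11·4² = 84 cm; v ends 43 cm/s.
4–7 s: v starts 43 cm/s; Δx = 43·3 + ½·-12·3² = 75 cm; v ends 7 cm/s.
7–11 s: v starts 7 cm/s; Δx = 7·4 + ½·-5·4² = -12 cm; v ends -13 cm/s.
x(11) = 9 + Σ Δx = 156 cm.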